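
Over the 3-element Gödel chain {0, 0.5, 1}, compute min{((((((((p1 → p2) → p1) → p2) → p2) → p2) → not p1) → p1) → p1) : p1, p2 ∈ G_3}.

The minimum is attained at p1 = 0.5, p2 = 0.5:
  (p1 → p2): 0.5 ≤ 0.5, so result = 1
  ((p1 → p2) → p1): 1 > 0.5, so result = 0.5
  (((p1 → p2) → p1) → p2): 0.5 ≤ 0.5, so result = 1
  ((((p1 → p2) → p1) → p2) → p2): 1 > 0.5, so result = 0.5
  (((((p1 → p2) → p1) → p2) → p2) → p2): 0.5 ≤ 0.5, so result = 1
  not p1: Gödel ¬ of 0.5 = 0 (operand ≠ 0)
  ((((((p1 → p2) → p1) → p2) → p2) → p2) → not p1): 1 > 0, so result = 0
  (((((((p1 → p2) → p1) → p2) → p2) → p2) → not p1) → p1): 0 ≤ 0.5, so result = 1
  ((((((((p1 → p2) → p1) → p2) → p2) → p2) → not p1) → p1) → p1): 1 > 0.5, so result = 0.5
Checking all 9 assignments confirms none give a value below 0.50.

0.50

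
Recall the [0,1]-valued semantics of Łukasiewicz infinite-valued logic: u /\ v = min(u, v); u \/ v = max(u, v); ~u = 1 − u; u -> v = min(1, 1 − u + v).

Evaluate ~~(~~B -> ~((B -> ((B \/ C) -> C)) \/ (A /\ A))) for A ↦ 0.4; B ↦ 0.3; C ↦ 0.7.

0.70

~B: Łukasiewicz ¬ gives 1 − 0.3 = 0.7
~~B: Łukasiewicz ¬ gives 1 − 0.7 = 0.3
(B \/ C) = max(0.3, 0.7) = 0.7
((B \/ C) -> C): min(1, 1 − 0.7 + 0.7) = 1
(B -> ((B \/ C) -> C)): min(1, 1 − 0.3 + 1) = 1
(A /\ A) = min(0.4, 0.4) = 0.4
((B -> ((B \/ C) -> C)) \/ (A /\ A)) = max(1, 0.4) = 1
~((B -> ((B \/ C) -> C)) \/ (A /\ A)): Łukasiewicz ¬ gives 1 − 1 = 0
(~~B -> ~((B -> ((B \/ C) -> C)) \/ (A /\ A))): min(1, 1 − 0.3 + 0) = 0.7
~(~~B -> ~((B -> ((B \/ C) -> C)) \/ (A /\ A))): Łukasiewicz ¬ gives 1 − 0.7 = 0.3
~~(~~B -> ~((B -> ((B \/ C) -> C)) \/ (A /\ A))): Łukasiewicz ¬ gives 1 − 0.3 = 0.7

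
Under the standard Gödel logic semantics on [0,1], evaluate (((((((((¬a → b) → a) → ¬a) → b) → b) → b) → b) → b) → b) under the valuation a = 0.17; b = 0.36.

0.36

¬a: Gödel ¬ of 0.17 = 0 (operand ≠ 0)
(¬a → b): 0 ≤ 0.36, so result = 1
((¬a → b) → a): 1 > 0.17, so result = 0.17
¬a: Gödel ¬ of 0.17 = 0 (operand ≠ 0)
(((¬a → b) → a) → ¬a): 0.17 > 0, so result = 0
((((¬a → b) → a) → ¬a) → b): 0 ≤ 0.36, so result = 1
(((((¬a → b) → a) → ¬a) → b) → b): 1 > 0.36, so result = 0.36
((((((¬a → b) → a) → ¬a) → b) → b) → b): 0.36 ≤ 0.36, so result = 1
(((((((¬a → b) → a) → ¬a) → b) → b) → b) → b): 1 > 0.36, so result = 0.36
((((((((¬a → b) → a) → ¬a) → b) → b) → b) → b) → b): 0.36 ≤ 0.36, so result = 1
(((((((((¬a → b) → a) → ¬a) → b) → b) → b) → b) → b) → b): 1 > 0.36, so result = 0.36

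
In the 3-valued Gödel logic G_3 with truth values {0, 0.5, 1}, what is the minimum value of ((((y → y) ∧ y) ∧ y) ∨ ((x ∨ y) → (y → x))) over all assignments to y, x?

0.50

The minimum is attained at y = 0.5, x = 0:
  (y → y): 0.5 ≤ 0.5, so result = 1
  ((y → y) ∧ y) = min(1, 0.5) = 0.5
  (((y → y) ∧ y) ∧ y) = min(0.5, 0.5) = 0.5
  (x ∨ y) = max(0, 0.5) = 0.5
  (y → x): 0.5 > 0, so result = 0
  ((x ∨ y) → (y → x)): 0.5 > 0, so result = 0
  ((((y → y) ∧ y) ∧ y) ∨ ((x ∨ y) → (y → x))) = max(0.5, 0) = 0.5
Checking all 9 assignments confirms none give a value below 0.50.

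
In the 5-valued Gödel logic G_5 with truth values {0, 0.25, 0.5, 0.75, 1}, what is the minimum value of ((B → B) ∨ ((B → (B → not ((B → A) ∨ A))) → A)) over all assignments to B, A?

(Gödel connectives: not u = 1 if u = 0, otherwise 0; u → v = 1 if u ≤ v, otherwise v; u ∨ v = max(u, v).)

1.00

Every assignment gives 1. For instance at B = 0, A = 0:
  (B → B): 0 ≤ 0, so result = 1
  (B → A): 0 ≤ 0, so result = 1
  ((B → A) ∨ A) = max(1, 0) = 1
  not ((B → A) ∨ A): Gödel ¬ of 1 = 0 (operand ≠ 0)
  (B → not ((B → A) ∨ A)): 0 ≤ 0, so result = 1
  (B → (B → not ((B → A) ∨ A))): 0 ≤ 1, so result = 1
  ((B → (B → not ((B → A) ∨ A))) → A): 1 > 0, so result = 0
  ((B → B) ∨ ((B → (B → not ((B → A) ∨ A))) → A)) = max(1, 0) = 1
All 25 assignments give value 1 — the formula is a G_5-tautology.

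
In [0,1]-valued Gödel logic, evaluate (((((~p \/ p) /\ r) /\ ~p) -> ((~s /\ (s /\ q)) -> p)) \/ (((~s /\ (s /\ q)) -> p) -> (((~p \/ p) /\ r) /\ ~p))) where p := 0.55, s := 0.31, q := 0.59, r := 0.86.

1.00

~p: Gödel ¬ of 0.55 = 0 (operand ≠ 0)
(~p \/ p) = max(0, 0.55) = 0.55
((~p \/ p) /\ r) = min(0.55, 0.86) = 0.55
~p: Gödel ¬ of 0.55 = 0 (operand ≠ 0)
(((~p \/ p) /\ r) /\ ~p) = min(0.55, 0) = 0
~s: Gödel ¬ of 0.31 = 0 (operand ≠ 0)
(s /\ q) = min(0.31, 0.59) = 0.31
(~s /\ (s /\ q)) = min(0, 0.31) = 0
((~s /\ (s /\ q)) -> p): 0 ≤ 0.55, so result = 1
((((~p \/ p) /\ r) /\ ~p) -> ((~s /\ (s /\ q)) -> p)): 0 ≤ 1, so result = 1
~s: Gödel ¬ of 0.31 = 0 (operand ≠ 0)
(s /\ q) = min(0.31, 0.59) = 0.31
(~s /\ (s /\ q)) = min(0, 0.31) = 0
((~s /\ (s /\ q)) -> p): 0 ≤ 0.55, so result = 1
~p: Gödel ¬ of 0.55 = 0 (operand ≠ 0)
(~p \/ p) = max(0, 0.55) = 0.55
((~p \/ p) /\ r) = min(0.55, 0.86) = 0.55
~p: Gödel ¬ of 0.55 = 0 (operand ≠ 0)
(((~p \/ p) /\ r) /\ ~p) = min(0.55, 0) = 0
(((~s /\ (s /\ q)) -> p) -> (((~p \/ p) /\ r) /\ ~p)): 1 > 0, so result = 0
(((((~p \/ p) /\ r) /\ ~p) -> ((~s /\ (s /\ q)) -> p)) \/ (((~s /\ (s /\ q)) -> p) -> (((~p \/ p) /\ r) /\ ~p))) = max(1, 0) = 1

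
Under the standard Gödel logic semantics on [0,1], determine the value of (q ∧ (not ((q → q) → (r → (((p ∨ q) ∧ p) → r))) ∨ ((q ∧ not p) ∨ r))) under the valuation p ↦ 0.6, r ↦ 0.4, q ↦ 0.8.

(q → q): 0.8 ≤ 0.8, so result = 1
(p ∨ q) = max(0.6, 0.8) = 0.8
((p ∨ q) ∧ p) = min(0.8, 0.6) = 0.6
(((p ∨ q) ∧ p) → r): 0.6 > 0.4, so result = 0.4
(r → (((p ∨ q) ∧ p) → r)): 0.4 ≤ 0.4, so result = 1
((q → q) → (r → (((p ∨ q) ∧ p) → r))): 1 ≤ 1, so result = 1
not ((q → q) → (r → (((p ∨ q) ∧ p) → r))): Gödel ¬ of 1 = 0 (operand ≠ 0)
not p: Gödel ¬ of 0.6 = 0 (operand ≠ 0)
(q ∧ not p) = min(0.8, 0) = 0
((q ∧ not p) ∨ r) = max(0, 0.4) = 0.4
(not ((q → q) → (r → (((p ∨ q) ∧ p) → r))) ∨ ((q ∧ not p) ∨ r)) = max(0, 0.4) = 0.4
(q ∧ (not ((q → q) → (r → (((p ∨ q) ∧ p) → r))) ∨ ((q ∧ not p) ∨ r))) = min(0.8, 0.4) = 0.4

0.40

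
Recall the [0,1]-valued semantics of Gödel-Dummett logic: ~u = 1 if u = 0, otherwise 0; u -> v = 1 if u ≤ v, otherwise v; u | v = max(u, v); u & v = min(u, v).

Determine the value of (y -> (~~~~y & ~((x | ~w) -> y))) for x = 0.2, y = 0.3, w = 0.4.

~y: Gödel ¬ of 0.3 = 0 (operand ≠ 0)
~~y: Gödel ¬ of 0 = 1 (operand is 0)
~~~y: Gödel ¬ of 1 = 0 (operand ≠ 0)
~~~~y: Gödel ¬ of 0 = 1 (operand is 0)
~w: Gödel ¬ of 0.4 = 0 (operand ≠ 0)
(x | ~w) = max(0.2, 0) = 0.2
((x | ~w) -> y): 0.2 ≤ 0.3, so result = 1
~((x | ~w) -> y): Gödel ¬ of 1 = 0 (operand ≠ 0)
(~~~~y & ~((x | ~w) -> y)) = min(1, 0) = 0
(y -> (~~~~y & ~((x | ~w) -> y))): 0.3 > 0, so result = 0

0.00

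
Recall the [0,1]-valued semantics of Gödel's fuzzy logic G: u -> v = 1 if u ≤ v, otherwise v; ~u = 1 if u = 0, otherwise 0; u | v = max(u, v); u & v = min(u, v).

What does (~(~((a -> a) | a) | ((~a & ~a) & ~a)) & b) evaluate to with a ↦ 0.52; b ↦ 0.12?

(a -> a): 0.52 ≤ 0.52, so result = 1
((a -> a) | a) = max(1, 0.52) = 1
~((a -> a) | a): Gödel ¬ of 1 = 0 (operand ≠ 0)
~a: Gödel ¬ of 0.52 = 0 (operand ≠ 0)
~a: Gödel ¬ of 0.52 = 0 (operand ≠ 0)
(~a & ~a) = min(0, 0) = 0
~a: Gödel ¬ of 0.52 = 0 (operand ≠ 0)
((~a & ~a) & ~a) = min(0, 0) = 0
(~((a -> a) | a) | ((~a & ~a) & ~a)) = max(0, 0) = 0
~(~((a -> a) | a) | ((~a & ~a) & ~a)): Gödel ¬ of 0 = 1 (operand is 0)
(~(~((a -> a) | a) | ((~a & ~a) & ~a)) & b) = min(1, 0.12) = 0.12

0.12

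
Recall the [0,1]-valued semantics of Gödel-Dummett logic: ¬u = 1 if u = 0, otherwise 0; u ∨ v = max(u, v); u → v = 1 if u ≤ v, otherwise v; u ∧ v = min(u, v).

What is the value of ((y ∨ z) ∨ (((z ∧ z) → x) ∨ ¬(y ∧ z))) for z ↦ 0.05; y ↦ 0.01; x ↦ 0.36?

1.00

(y ∨ z) = max(0.01, 0.05) = 0.05
(z ∧ z) = min(0.05, 0.05) = 0.05
((z ∧ z) → x): 0.05 ≤ 0.36, so result = 1
(y ∧ z) = min(0.01, 0.05) = 0.01
¬(y ∧ z): Gödel ¬ of 0.01 = 0 (operand ≠ 0)
(((z ∧ z) → x) ∨ ¬(y ∧ z)) = max(1, 0) = 1
((y ∨ z) ∨ (((z ∧ z) → x) ∨ ¬(y ∧ z))) = max(0.05, 1) = 1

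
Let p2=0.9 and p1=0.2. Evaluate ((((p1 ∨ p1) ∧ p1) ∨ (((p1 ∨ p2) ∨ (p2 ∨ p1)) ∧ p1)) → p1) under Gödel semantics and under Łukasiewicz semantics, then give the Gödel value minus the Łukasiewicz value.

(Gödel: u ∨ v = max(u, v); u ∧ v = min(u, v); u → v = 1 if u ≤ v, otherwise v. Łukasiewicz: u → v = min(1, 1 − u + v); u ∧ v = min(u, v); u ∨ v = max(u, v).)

Gödel evaluation:
  (p1 ∨ p1) = max(0.2, 0.2) = 0.2
  ((p1 ∨ p1) ∧ p1) = min(0.2, 0.2) = 0.2
  (p1 ∨ p2) = max(0.2, 0.9) = 0.9
  (p2 ∨ p1) = max(0.9, 0.2) = 0.9
  ((p1 ∨ p2) ∨ (p2 ∨ p1)) = max(0.9, 0.9) = 0.9
  (((p1 ∨ p2) ∨ (p2 ∨ p1)) ∧ p1) = min(0.9, 0.2) = 0.2
  (((p1 ∨ p1) ∧ p1) ∨ (((p1 ∨ p2) ∨ (p2 ∨ p1)) ∧ p1)) = max(0.2, 0.2) = 0.2
  ((((p1 ∨ p1) ∧ p1) ∨ (((p1 ∨ p2) ∨ (p2 ∨ p1)) ∧ p1)) → p1): 0.2 ≤ 0.2, so result = 1
  Gödel value = 1
Łukasiewicz evaluation:
  (p1 ∨ p1) = max(0.2, 0.2) = 0.2
  ((p1 ∨ p1) ∧ p1) = min(0.2, 0.2) = 0.2
  (p1 ∨ p2) = max(0.2, 0.9) = 0.9
  (p2 ∨ p1) = max(0.9, 0.2) = 0.9
  ((p1 ∨ p2) ∨ (p2 ∨ p1)) = max(0.9, 0.9) = 0.9
  (((p1 ∨ p2) ∨ (p2 ∨ p1)) ∧ p1) = min(0.9, 0.2) = 0.2
  (((p1 ∨ p1) ∧ p1) ∨ (((p1 ∨ p2) ∨ (p2 ∨ p1)) ∧ p1)) = max(0.2, 0.2) = 0.2
  ((((p1 ∨ p1) ∧ p1) ∨ (((p1 ∨ p2) ∨ (p2 ∨ p1)) ∧ p1)) → p1): min(1, 1 − 0.2 + 0.2) = 1
  Łukasiewicz value = 1
Difference: 1 − 1 = 0.00

0.00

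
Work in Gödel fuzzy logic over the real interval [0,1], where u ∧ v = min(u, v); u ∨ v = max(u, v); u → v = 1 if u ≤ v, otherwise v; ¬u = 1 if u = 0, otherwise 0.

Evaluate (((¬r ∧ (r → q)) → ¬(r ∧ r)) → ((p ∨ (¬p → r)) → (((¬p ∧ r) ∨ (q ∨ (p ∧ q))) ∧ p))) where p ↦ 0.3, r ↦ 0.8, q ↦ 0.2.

0.20

¬r: Gödel ¬ of 0.8 = 0 (operand ≠ 0)
(r → q): 0.8 > 0.2, so result = 0.2
(¬r ∧ (r → q)) = min(0, 0.2) = 0
(r ∧ r) = min(0.8, 0.8) = 0.8
¬(r ∧ r): Gödel ¬ of 0.8 = 0 (operand ≠ 0)
((¬r ∧ (r → q)) → ¬(r ∧ r)): 0 ≤ 0, so result = 1
¬p: Gödel ¬ of 0.3 = 0 (operand ≠ 0)
(¬p → r): 0 ≤ 0.8, so result = 1
(p ∨ (¬p → r)) = max(0.3, 1) = 1
¬p: Gödel ¬ of 0.3 = 0 (operand ≠ 0)
(¬p ∧ r) = min(0, 0.8) = 0
(p ∧ q) = min(0.3, 0.2) = 0.2
(q ∨ (p ∧ q)) = max(0.2, 0.2) = 0.2
((¬p ∧ r) ∨ (q ∨ (p ∧ q))) = max(0, 0.2) = 0.2
(((¬p ∧ r) ∨ (q ∨ (p ∧ q))) ∧ p) = min(0.2, 0.3) = 0.2
((p ∨ (¬p → r)) → (((¬p ∧ r) ∨ (q ∨ (p ∧ q))) ∧ p)): 1 > 0.2, so result = 0.2
(((¬r ∧ (r → q)) → ¬(r ∧ r)) → ((p ∨ (¬p → r)) → (((¬p ∧ r) ∨ (q ∨ (p ∧ q))) ∧ p))): 1 > 0.2, so result = 0.2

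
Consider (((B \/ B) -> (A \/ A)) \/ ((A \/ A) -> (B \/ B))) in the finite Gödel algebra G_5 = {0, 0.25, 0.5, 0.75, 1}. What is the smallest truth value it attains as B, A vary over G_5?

Every assignment gives 1. For instance at B = 0, A = 0:
  (B \/ B) = max(0, 0) = 0
  (A \/ A) = max(0, 0) = 0
  ((B \/ B) -> (A \/ A)): 0 ≤ 0, so result = 1
  (A \/ A) = max(0, 0) = 0
  (B \/ B) = max(0, 0) = 0
  ((A \/ A) -> (B \/ B)): 0 ≤ 0, so result = 1
  (((B \/ B) -> (A \/ A)) \/ ((A \/ A) -> (B \/ B))) = max(1, 1) = 1
All 25 assignments give value 1 — the formula is a G_5-tautology.

1.00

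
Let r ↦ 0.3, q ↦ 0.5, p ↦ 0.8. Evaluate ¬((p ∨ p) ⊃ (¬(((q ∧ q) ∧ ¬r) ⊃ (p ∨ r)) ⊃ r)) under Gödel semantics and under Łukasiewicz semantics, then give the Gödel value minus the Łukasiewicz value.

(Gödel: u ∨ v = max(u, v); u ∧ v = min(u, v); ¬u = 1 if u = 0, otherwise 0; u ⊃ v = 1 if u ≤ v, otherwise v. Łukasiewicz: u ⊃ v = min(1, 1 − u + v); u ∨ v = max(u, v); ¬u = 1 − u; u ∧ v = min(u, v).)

Gödel evaluation:
  (p ∨ p) = max(0.8, 0.8) = 0.8
  (q ∧ q) = min(0.5, 0.5) = 0.5
  ¬r: Gödel ¬ of 0.3 = 0 (operand ≠ 0)
  ((q ∧ q) ∧ ¬r) = min(0.5, 0) = 0
  (p ∨ r) = max(0.8, 0.3) = 0.8
  (((q ∧ q) ∧ ¬r) ⊃ (p ∨ r)): 0 ≤ 0.8, so result = 1
  ¬(((q ∧ q) ∧ ¬r) ⊃ (p ∨ r)): Gödel ¬ of 1 = 0 (operand ≠ 0)
  (¬(((q ∧ q) ∧ ¬r) ⊃ (p ∨ r)) ⊃ r): 0 ≤ 0.3, so result = 1
  ((p ∨ p) ⊃ (¬(((q ∧ q) ∧ ¬r) ⊃ (p ∨ r)) ⊃ r)): 0.8 ≤ 1, so result = 1
  ¬((p ∨ p) ⊃ (¬(((q ∧ q) ∧ ¬r) ⊃ (p ∨ r)) ⊃ r)): Gödel ¬ of 1 = 0 (operand ≠ 0)
  Gödel value = 0
Łukasiewicz evaluation:
  (p ∨ p) = max(0.8, 0.8) = 0.8
  (q ∧ q) = min(0.5, 0.5) = 0.5
  ¬r: Łukasiewicz ¬ gives 1 − 0.3 = 0.7
  ((q ∧ q) ∧ ¬r) = min(0.5, 0.7) = 0.5
  (p ∨ r) = max(0.8, 0.3) = 0.8
  (((q ∧ q) ∧ ¬r) ⊃ (p ∨ r)): min(1, 1 − 0.5 + 0.8) = 1
  ¬(((q ∧ q) ∧ ¬r) ⊃ (p ∨ r)): Łukasiewicz ¬ gives 1 − 1 = 0
  (¬(((q ∧ q) ∧ ¬r) ⊃ (p ∨ r)) ⊃ r): min(1, 1 − 0 + 0.3) = 1
  ((p ∨ p) ⊃ (¬(((q ∧ q) ∧ ¬r) ⊃ (p ∨ r)) ⊃ r)): min(1, 1 − 0.8 + 1) = 1
  ¬((p ∨ p) ⊃ (¬(((q ∧ q) ∧ ¬r) ⊃ (p ∨ r)) ⊃ r)): Łukasiewicz ¬ gives 1 − 1 = 0
  Łukasiewicz value = 0
Difference: 0 − 0 = 0.00

0.00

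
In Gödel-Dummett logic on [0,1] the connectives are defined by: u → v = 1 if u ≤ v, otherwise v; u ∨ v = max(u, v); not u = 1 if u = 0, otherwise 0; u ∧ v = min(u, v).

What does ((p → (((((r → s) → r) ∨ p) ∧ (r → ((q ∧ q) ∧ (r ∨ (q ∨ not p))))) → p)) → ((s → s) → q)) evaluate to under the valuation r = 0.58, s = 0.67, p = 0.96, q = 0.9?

0.90

(r → s): 0.58 ≤ 0.67, so result = 1
((r → s) → r): 1 > 0.58, so result = 0.58
(((r → s) → r) ∨ p) = max(0.58, 0.96) = 0.96
(q ∧ q) = min(0.9, 0.9) = 0.9
not p: Gödel ¬ of 0.96 = 0 (operand ≠ 0)
(q ∨ not p) = max(0.9, 0) = 0.9
(r ∨ (q ∨ not p)) = max(0.58, 0.9) = 0.9
((q ∧ q) ∧ (r ∨ (q ∨ not p))) = min(0.9, 0.9) = 0.9
(r → ((q ∧ q) ∧ (r ∨ (q ∨ not p)))): 0.58 ≤ 0.9, so result = 1
((((r → s) → r) ∨ p) ∧ (r → ((q ∧ q) ∧ (r ∨ (q ∨ not p))))) = min(0.96, 1) = 0.96
(((((r → s) → r) ∨ p) ∧ (r → ((q ∧ q) ∧ (r ∨ (q ∨ not p))))) → p): 0.96 ≤ 0.96, so result = 1
(p → (((((r → s) → r) ∨ p) ∧ (r → ((q ∧ q) ∧ (r ∨ (q ∨ not p))))) → p)): 0.96 ≤ 1, so result = 1
(s → s): 0.67 ≤ 0.67, so result = 1
((s → s) → q): 1 > 0.9, so result = 0.9
((p → (((((r → s) → r) ∨ p) ∧ (r → ((q ∧ q) ∧ (r ∨ (q ∨ not p))))) → p)) → ((s → s) → q)): 1 > 0.9, so result = 0.9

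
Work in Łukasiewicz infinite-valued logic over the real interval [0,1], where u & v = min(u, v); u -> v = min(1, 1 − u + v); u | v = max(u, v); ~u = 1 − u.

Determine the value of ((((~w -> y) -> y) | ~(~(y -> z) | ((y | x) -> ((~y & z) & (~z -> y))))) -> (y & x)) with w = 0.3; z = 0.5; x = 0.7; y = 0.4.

~w: Łukasiewicz ¬ gives 1 − 0.3 = 0.7
(~w -> y): min(1, 1 − 0.7 + 0.4) = 0.7
((~w -> y) -> y): min(1, 1 − 0.7 + 0.4) = 0.7
(y -> z): min(1, 1 − 0.4 + 0.5) = 1
~(y -> z): Łukasiewicz ¬ gives 1 − 1 = 0
(y | x) = max(0.4, 0.7) = 0.7
~y: Łukasiewicz ¬ gives 1 − 0.4 = 0.6
(~y & z) = min(0.6, 0.5) = 0.5
~z: Łukasiewicz ¬ gives 1 − 0.5 = 0.5
(~z -> y): min(1, 1 − 0.5 + 0.4) = 0.9
((~y & z) & (~z -> y)) = min(0.5, 0.9) = 0.5
((y | x) -> ((~y & z) & (~z -> y))): min(1, 1 − 0.7 + 0.5) = 0.8
(~(y -> z) | ((y | x) -> ((~y & z) & (~z -> y)))) = max(0, 0.8) = 0.8
~(~(y -> z) | ((y | x) -> ((~y & z) & (~z -> y)))): Łukasiewicz ¬ gives 1 − 0.8 = 0.2
(((~w -> y) -> y) | ~(~(y -> z) | ((y | x) -> ((~y & z) & (~z -> y))))) = max(0.7, 0.2) = 0.7
(y & x) = min(0.4, 0.7) = 0.4
((((~w -> y) -> y) | ~(~(y -> z) | ((y | x) -> ((~y & z) & (~z -> y))))) -> (y & x)): min(1, 1 − 0.7 + 0.4) = 0.7

0.70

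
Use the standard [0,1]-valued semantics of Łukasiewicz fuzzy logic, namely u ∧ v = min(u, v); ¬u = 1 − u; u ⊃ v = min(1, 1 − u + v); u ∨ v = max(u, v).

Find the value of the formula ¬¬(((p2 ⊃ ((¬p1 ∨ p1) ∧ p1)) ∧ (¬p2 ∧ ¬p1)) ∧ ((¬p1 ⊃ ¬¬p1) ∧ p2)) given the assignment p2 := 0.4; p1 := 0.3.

¬p1: Łukasiewicz ¬ gives 1 − 0.3 = 0.7
(¬p1 ∨ p1) = max(0.7, 0.3) = 0.7
((¬p1 ∨ p1) ∧ p1) = min(0.7, 0.3) = 0.3
(p2 ⊃ ((¬p1 ∨ p1) ∧ p1)): min(1, 1 − 0.4 + 0.3) = 0.9
¬p2: Łukasiewicz ¬ gives 1 − 0.4 = 0.6
¬p1: Łukasiewicz ¬ gives 1 − 0.3 = 0.7
(¬p2 ∧ ¬p1) = min(0.6, 0.7) = 0.6
((p2 ⊃ ((¬p1 ∨ p1) ∧ p1)) ∧ (¬p2 ∧ ¬p1)) = min(0.9, 0.6) = 0.6
¬p1: Łukasiewicz ¬ gives 1 − 0.3 = 0.7
¬p1: Łukasiewicz ¬ gives 1 − 0.3 = 0.7
¬¬p1: Łukasiewicz ¬ gives 1 − 0.7 = 0.3
(¬p1 ⊃ ¬¬p1): min(1, 1 − 0.7 + 0.3) = 0.6
((¬p1 ⊃ ¬¬p1) ∧ p2) = min(0.6, 0.4) = 0.4
(((p2 ⊃ ((¬p1 ∨ p1) ∧ p1)) ∧ (¬p2 ∧ ¬p1)) ∧ ((¬p1 ⊃ ¬¬p1) ∧ p2)) = min(0.6, 0.4) = 0.4
¬(((p2 ⊃ ((¬p1 ∨ p1) ∧ p1)) ∧ (¬p2 ∧ ¬p1)) ∧ ((¬p1 ⊃ ¬¬p1) ∧ p2)): Łukasiewicz ¬ gives 1 − 0.4 = 0.6
¬¬(((p2 ⊃ ((¬p1 ∨ p1) ∧ p1)) ∧ (¬p2 ∧ ¬p1)) ∧ ((¬p1 ⊃ ¬¬p1) ∧ p2)): Łukasiewicz ¬ gives 1 − 0.6 = 0.4

0.40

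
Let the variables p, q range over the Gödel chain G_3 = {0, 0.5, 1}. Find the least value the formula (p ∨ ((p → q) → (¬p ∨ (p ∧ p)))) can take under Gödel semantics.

The minimum is attained at p = 0.5, q = 0.5:
  (p → q): 0.5 ≤ 0.5, so result = 1
  ¬p: Gödel ¬ of 0.5 = 0 (operand ≠ 0)
  (p ∧ p) = min(0.5, 0.5) = 0.5
  (¬p ∨ (p ∧ p)) = max(0, 0.5) = 0.5
  ((p → q) → (¬p ∨ (p ∧ p))): 1 > 0.5, so result = 0.5
  (p ∨ ((p → q) → (¬p ∨ (p ∧ p)))) = max(0.5, 0.5) = 0.5
Checking all 9 assignments confirms none give a value below 0.50.

0.50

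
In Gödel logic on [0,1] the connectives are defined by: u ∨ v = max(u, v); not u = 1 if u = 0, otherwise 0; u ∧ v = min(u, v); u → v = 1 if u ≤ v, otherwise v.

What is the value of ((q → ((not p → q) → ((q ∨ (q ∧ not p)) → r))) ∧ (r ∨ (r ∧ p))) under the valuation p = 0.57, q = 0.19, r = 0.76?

not p: Gödel ¬ of 0.57 = 0 (operand ≠ 0)
(not p → q): 0 ≤ 0.19, so result = 1
not p: Gödel ¬ of 0.57 = 0 (operand ≠ 0)
(q ∧ not p) = min(0.19, 0) = 0
(q ∨ (q ∧ not p)) = max(0.19, 0) = 0.19
((q ∨ (q ∧ not p)) → r): 0.19 ≤ 0.76, so result = 1
((not p → q) → ((q ∨ (q ∧ not p)) → r)): 1 ≤ 1, so result = 1
(q → ((not p → q) → ((q ∨ (q ∧ not p)) → r))): 0.19 ≤ 1, so result = 1
(r ∧ p) = min(0.76, 0.57) = 0.57
(r ∨ (r ∧ p)) = max(0.76, 0.57) = 0.76
((q → ((not p → q) → ((q ∨ (q ∧ not p)) → r))) ∧ (r ∨ (r ∧ p))) = min(1, 0.76) = 0.76

0.76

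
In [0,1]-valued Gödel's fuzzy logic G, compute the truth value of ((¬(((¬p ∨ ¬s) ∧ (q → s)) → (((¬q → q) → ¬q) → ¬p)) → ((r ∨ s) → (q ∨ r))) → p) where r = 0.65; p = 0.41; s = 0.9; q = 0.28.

0.41

¬p: Gödel ¬ of 0.41 = 0 (operand ≠ 0)
¬s: Gödel ¬ of 0.9 = 0 (operand ≠ 0)
(¬p ∨ ¬s) = max(0, 0) = 0
(q → s): 0.28 ≤ 0.9, so result = 1
((¬p ∨ ¬s) ∧ (q → s)) = min(0, 1) = 0
¬q: Gödel ¬ of 0.28 = 0 (operand ≠ 0)
(¬q → q): 0 ≤ 0.28, so result = 1
¬q: Gödel ¬ of 0.28 = 0 (operand ≠ 0)
((¬q → q) → ¬q): 1 > 0, so result = 0
¬p: Gödel ¬ of 0.41 = 0 (operand ≠ 0)
(((¬q → q) → ¬q) → ¬p): 0 ≤ 0, so result = 1
(((¬p ∨ ¬s) ∧ (q → s)) → (((¬q → q) → ¬q) → ¬p)): 0 ≤ 1, so result = 1
¬(((¬p ∨ ¬s) ∧ (q → s)) → (((¬q → q) → ¬q) → ¬p)): Gödel ¬ of 1 = 0 (operand ≠ 0)
(r ∨ s) = max(0.65, 0.9) = 0.9
(q ∨ r) = max(0.28, 0.65) = 0.65
((r ∨ s) → (q ∨ r)): 0.9 > 0.65, so result = 0.65
(¬(((¬p ∨ ¬s) ∧ (q → s)) → (((¬q → q) → ¬q) → ¬p)) → ((r ∨ s) → (q ∨ r))): 0 ≤ 0.65, so result = 1
((¬(((¬p ∨ ¬s) ∧ (q → s)) → (((¬q → q) → ¬q) → ¬p)) → ((r ∨ s) → (q ∨ r))) → p): 1 > 0.41, so result = 0.41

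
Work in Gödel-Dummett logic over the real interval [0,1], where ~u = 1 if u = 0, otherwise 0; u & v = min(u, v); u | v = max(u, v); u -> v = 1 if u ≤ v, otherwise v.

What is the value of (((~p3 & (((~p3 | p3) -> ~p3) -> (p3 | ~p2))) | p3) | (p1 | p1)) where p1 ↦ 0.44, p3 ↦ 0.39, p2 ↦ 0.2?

~p3: Gödel ¬ of 0.39 = 0 (operand ≠ 0)
~p3: Gödel ¬ of 0.39 = 0 (operand ≠ 0)
(~p3 | p3) = max(0, 0.39) = 0.39
~p3: Gödel ¬ of 0.39 = 0 (operand ≠ 0)
((~p3 | p3) -> ~p3): 0.39 > 0, so result = 0
~p2: Gödel ¬ of 0.2 = 0 (operand ≠ 0)
(p3 | ~p2) = max(0.39, 0) = 0.39
(((~p3 | p3) -> ~p3) -> (p3 | ~p2)): 0 ≤ 0.39, so result = 1
(~p3 & (((~p3 | p3) -> ~p3) -> (p3 | ~p2))) = min(0, 1) = 0
((~p3 & (((~p3 | p3) -> ~p3) -> (p3 | ~p2))) | p3) = max(0, 0.39) = 0.39
(p1 | p1) = max(0.44, 0.44) = 0.44
(((~p3 & (((~p3 | p3) -> ~p3) -> (p3 | ~p2))) | p3) | (p1 | p1)) = max(0.39, 0.44) = 0.44

0.44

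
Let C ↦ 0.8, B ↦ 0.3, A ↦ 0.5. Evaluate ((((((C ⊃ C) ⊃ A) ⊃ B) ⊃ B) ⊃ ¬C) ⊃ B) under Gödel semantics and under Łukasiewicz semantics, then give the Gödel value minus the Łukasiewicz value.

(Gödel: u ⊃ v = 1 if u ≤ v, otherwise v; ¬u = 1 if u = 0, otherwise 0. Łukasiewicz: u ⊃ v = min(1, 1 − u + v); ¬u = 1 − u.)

Gödel evaluation:
  (C ⊃ C): 0.8 ≤ 0.8, so result = 1
  ((C ⊃ C) ⊃ A): 1 > 0.5, so result = 0.5
  (((C ⊃ C) ⊃ A) ⊃ B): 0.5 > 0.3, so result = 0.3
  ((((C ⊃ C) ⊃ A) ⊃ B) ⊃ B): 0.3 ≤ 0.3, so result = 1
  ¬C: Gödel ¬ of 0.8 = 0 (operand ≠ 0)
  (((((C ⊃ C) ⊃ A) ⊃ B) ⊃ B) ⊃ ¬C): 1 > 0, so result = 0
  ((((((C ⊃ C) ⊃ A) ⊃ B) ⊃ B) ⊃ ¬C) ⊃ B): 0 ≤ 0.3, so result = 1
  Gödel value = 1
Łukasiewicz evaluation:
  (C ⊃ C): min(1, 1 − 0.8 + 0.8) = 1
  ((C ⊃ C) ⊃ A): min(1, 1 − 1 + 0.5) = 0.5
  (((C ⊃ C) ⊃ A) ⊃ B): min(1, 1 − 0.5 + 0.3) = 0.8
  ((((C ⊃ C) ⊃ A) ⊃ B) ⊃ B): min(1, 1 − 0.8 + 0.3) = 0.5
  ¬C: Łukasiewicz ¬ gives 1 − 0.8 = 0.2
  (((((C ⊃ C) ⊃ A) ⊃ B) ⊃ B) ⊃ ¬C): min(1, 1 − 0.5 + 0.2) = 0.7
  ((((((C ⊃ C) ⊃ A) ⊃ B) ⊃ B) ⊃ ¬C) ⊃ B): min(1, 1 − 0.7 + 0.3) = 0.6
  Łukasiewicz value = 0.6
Difference: 1 − 0.6 = 0.40

0.40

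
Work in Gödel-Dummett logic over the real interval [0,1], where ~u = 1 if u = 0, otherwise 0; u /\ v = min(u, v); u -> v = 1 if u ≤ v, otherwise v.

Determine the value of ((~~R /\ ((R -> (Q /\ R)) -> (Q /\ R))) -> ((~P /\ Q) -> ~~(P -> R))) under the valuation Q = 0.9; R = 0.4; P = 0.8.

~R: Gödel ¬ of 0.4 = 0 (operand ≠ 0)
~~R: Gödel ¬ of 0 = 1 (operand is 0)
(Q /\ R) = min(0.9, 0.4) = 0.4
(R -> (Q /\ R)): 0.4 ≤ 0.4, so result = 1
(Q /\ R) = min(0.9, 0.4) = 0.4
((R -> (Q /\ R)) -> (Q /\ R)): 1 > 0.4, so result = 0.4
(~~R /\ ((R -> (Q /\ R)) -> (Q /\ R))) = min(1, 0.4) = 0.4
~P: Gödel ¬ of 0.8 = 0 (operand ≠ 0)
(~P /\ Q) = min(0, 0.9) = 0
(P -> R): 0.8 > 0.4, so result = 0.4
~(P -> R): Gödel ¬ of 0.4 = 0 (operand ≠ 0)
~~(P -> R): Gödel ¬ of 0 = 1 (operand is 0)
((~P /\ Q) -> ~~(P -> R)): 0 ≤ 1, so result = 1
((~~R /\ ((R -> (Q /\ R)) -> (Q /\ R))) -> ((~P /\ Q) -> ~~(P -> R))): 0.4 ≤ 1, so result = 1

1.00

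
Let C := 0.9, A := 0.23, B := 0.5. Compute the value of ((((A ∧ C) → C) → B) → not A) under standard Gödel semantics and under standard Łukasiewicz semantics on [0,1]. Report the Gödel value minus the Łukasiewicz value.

Gödel evaluation:
  (A ∧ C) = min(0.23, 0.9) = 0.23
  ((A ∧ C) → C): 0.23 ≤ 0.9, so result = 1
  (((A ∧ C) → C) → B): 1 > 0.5, so result = 0.5
  not A: Gödel ¬ of 0.23 = 0 (operand ≠ 0)
  ((((A ∧ C) → C) → B) → not A): 0.5 > 0, so result = 0
  Gödel value = 0
Łukasiewicz evaluation:
  (A ∧ C) = min(0.23, 0.9) = 0.23
  ((A ∧ C) → C): min(1, 1 − 0.23 + 0.9) = 1
  (((A ∧ C) → C) → B): min(1, 1 − 1 + 0.5) = 0.5
  not A: Łukasiewicz ¬ gives 1 − 0.23 = 0.77
  ((((A ∧ C) → C) → B) → not A): min(1, 1 − 0.5 + 0.77) = 1
  Łukasiewicz value = 1
Difference: 0 − 1 = -1.00

-1.00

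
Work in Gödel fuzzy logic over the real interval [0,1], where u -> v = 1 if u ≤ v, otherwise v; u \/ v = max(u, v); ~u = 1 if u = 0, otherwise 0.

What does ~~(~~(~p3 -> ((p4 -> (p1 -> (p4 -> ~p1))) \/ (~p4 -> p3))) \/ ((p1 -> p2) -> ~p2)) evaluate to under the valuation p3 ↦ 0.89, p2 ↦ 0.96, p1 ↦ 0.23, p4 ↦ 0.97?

1.00

~p3: Gödel ¬ of 0.89 = 0 (operand ≠ 0)
~p1: Gödel ¬ of 0.23 = 0 (operand ≠ 0)
(p4 -> ~p1): 0.97 > 0, so result = 0
(p1 -> (p4 -> ~p1)): 0.23 > 0, so result = 0
(p4 -> (p1 -> (p4 -> ~p1))): 0.97 > 0, so result = 0
~p4: Gödel ¬ of 0.97 = 0 (operand ≠ 0)
(~p4 -> p3): 0 ≤ 0.89, so result = 1
((p4 -> (p1 -> (p4 -> ~p1))) \/ (~p4 -> p3)) = max(0, 1) = 1
(~p3 -> ((p4 -> (p1 -> (p4 -> ~p1))) \/ (~p4 -> p3))): 0 ≤ 1, so result = 1
~(~p3 -> ((p4 -> (p1 -> (p4 -> ~p1))) \/ (~p4 -> p3))): Gödel ¬ of 1 = 0 (operand ≠ 0)
~~(~p3 -> ((p4 -> (p1 -> (p4 -> ~p1))) \/ (~p4 -> p3))): Gödel ¬ of 0 = 1 (operand is 0)
(p1 -> p2): 0.23 ≤ 0.96, so result = 1
~p2: Gödel ¬ of 0.96 = 0 (operand ≠ 0)
((p1 -> p2) -> ~p2): 1 > 0, so result = 0
(~~(~p3 -> ((p4 -> (p1 -> (p4 -> ~p1))) \/ (~p4 -> p3))) \/ ((p1 -> p2) -> ~p2)) = max(1, 0) = 1
~(~~(~p3 -> ((p4 -> (p1 -> (p4 -> ~p1))) \/ (~p4 -> p3))) \/ ((p1 -> p2) -> ~p2)): Gödel ¬ of 1 = 0 (operand ≠ 0)
~~(~~(~p3 -> ((p4 -> (p1 -> (p4 -> ~p1))) \/ (~p4 -> p3))) \/ ((p1 -> p2) -> ~p2)): Gödel ¬ of 0 = 1 (operand is 0)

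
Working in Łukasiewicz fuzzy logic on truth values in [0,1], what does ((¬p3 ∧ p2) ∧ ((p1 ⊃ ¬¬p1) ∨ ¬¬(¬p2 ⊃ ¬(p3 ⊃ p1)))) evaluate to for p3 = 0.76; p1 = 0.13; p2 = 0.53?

¬p3: Łukasiewicz ¬ gives 1 − 0.76 = 0.24
(¬p3 ∧ p2) = min(0.24, 0.53) = 0.24
¬p1: Łukasiewicz ¬ gives 1 − 0.13 = 0.87
¬¬p1: Łukasiewicz ¬ gives 1 − 0.87 = 0.13
(p1 ⊃ ¬¬p1): min(1, 1 − 0.13 + 0.13) = 1
¬p2: Łukasiewicz ¬ gives 1 − 0.53 = 0.47
(p3 ⊃ p1): min(1, 1 − 0.76 + 0.13) = 0.37
¬(p3 ⊃ p1): Łukasiewicz ¬ gives 1 − 0.37 = 0.63
(¬p2 ⊃ ¬(p3 ⊃ p1)): min(1, 1 − 0.47 + 0.63) = 1
¬(¬p2 ⊃ ¬(p3 ⊃ p1)): Łukasiewicz ¬ gives 1 − 1 = 0
¬¬(¬p2 ⊃ ¬(p3 ⊃ p1)): Łukasiewicz ¬ gives 1 − 0 = 1
((p1 ⊃ ¬¬p1) ∨ ¬¬(¬p2 ⊃ ¬(p3 ⊃ p1))) = max(1, 1) = 1
((¬p3 ∧ p2) ∧ ((p1 ⊃ ¬¬p1) ∨ ¬¬(¬p2 ⊃ ¬(p3 ⊃ p1)))) = min(0.24, 1) = 0.24

0.24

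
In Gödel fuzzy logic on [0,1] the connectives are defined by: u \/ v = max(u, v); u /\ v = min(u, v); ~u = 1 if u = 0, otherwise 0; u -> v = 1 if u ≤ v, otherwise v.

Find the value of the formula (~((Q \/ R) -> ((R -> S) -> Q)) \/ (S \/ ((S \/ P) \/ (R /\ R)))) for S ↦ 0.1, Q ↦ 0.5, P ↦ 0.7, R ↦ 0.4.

0.70

(Q \/ R) = max(0.5, 0.4) = 0.5
(R -> S): 0.4 > 0.1, so result = 0.1
((R -> S) -> Q): 0.1 ≤ 0.5, so result = 1
((Q \/ R) -> ((R -> S) -> Q)): 0.5 ≤ 1, so result = 1
~((Q \/ R) -> ((R -> S) -> Q)): Gödel ¬ of 1 = 0 (operand ≠ 0)
(S \/ P) = max(0.1, 0.7) = 0.7
(R /\ R) = min(0.4, 0.4) = 0.4
((S \/ P) \/ (R /\ R)) = max(0.7, 0.4) = 0.7
(S \/ ((S \/ P) \/ (R /\ R))) = max(0.1, 0.7) = 0.7
(~((Q \/ R) -> ((R -> S) -> Q)) \/ (S \/ ((S \/ P) \/ (R /\ R)))) = max(0, 0.7) = 0.7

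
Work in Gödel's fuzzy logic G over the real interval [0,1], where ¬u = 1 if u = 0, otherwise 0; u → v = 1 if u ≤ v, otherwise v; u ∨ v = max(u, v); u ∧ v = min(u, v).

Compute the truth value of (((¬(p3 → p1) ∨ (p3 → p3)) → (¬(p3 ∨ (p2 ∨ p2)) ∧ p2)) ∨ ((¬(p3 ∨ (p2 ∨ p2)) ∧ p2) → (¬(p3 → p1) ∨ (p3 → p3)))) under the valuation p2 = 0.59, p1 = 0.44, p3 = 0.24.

(p3 → p1): 0.24 ≤ 0.44, so result = 1
¬(p3 → p1): Gödel ¬ of 1 = 0 (operand ≠ 0)
(p3 → p3): 0.24 ≤ 0.24, so result = 1
(¬(p3 → p1) ∨ (p3 → p3)) = max(0, 1) = 1
(p2 ∨ p2) = max(0.59, 0.59) = 0.59
(p3 ∨ (p2 ∨ p2)) = max(0.24, 0.59) = 0.59
¬(p3 ∨ (p2 ∨ p2)): Gödel ¬ of 0.59 = 0 (operand ≠ 0)
(¬(p3 ∨ (p2 ∨ p2)) ∧ p2) = min(0, 0.59) = 0
((¬(p3 → p1) ∨ (p3 → p3)) → (¬(p3 ∨ (p2 ∨ p2)) ∧ p2)): 1 > 0, so result = 0
(p2 ∨ p2) = max(0.59, 0.59) = 0.59
(p3 ∨ (p2 ∨ p2)) = max(0.24, 0.59) = 0.59
¬(p3 ∨ (p2 ∨ p2)): Gödel ¬ of 0.59 = 0 (operand ≠ 0)
(¬(p3 ∨ (p2 ∨ p2)) ∧ p2) = min(0, 0.59) = 0
(p3 → p1): 0.24 ≤ 0.44, so result = 1
¬(p3 → p1): Gödel ¬ of 1 = 0 (operand ≠ 0)
(p3 → p3): 0.24 ≤ 0.24, so result = 1
(¬(p3 → p1) ∨ (p3 → p3)) = max(0, 1) = 1
((¬(p3 ∨ (p2 ∨ p2)) ∧ p2) → (¬(p3 → p1) ∨ (p3 → p3))): 0 ≤ 1, so result = 1
(((¬(p3 → p1) ∨ (p3 → p3)) → (¬(p3 ∨ (p2 ∨ p2)) ∧ p2)) ∨ ((¬(p3 ∨ (p2 ∨ p2)) ∧ p2) → (¬(p3 → p1) ∨ (p3 → p3)))) = max(0, 1) = 1

1.00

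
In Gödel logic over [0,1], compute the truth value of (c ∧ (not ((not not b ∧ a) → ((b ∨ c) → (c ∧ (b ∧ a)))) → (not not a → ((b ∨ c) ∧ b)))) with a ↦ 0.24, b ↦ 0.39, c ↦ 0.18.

0.18

not b: Gödel ¬ of 0.39 = 0 (operand ≠ 0)
not not b: Gödel ¬ of 0 = 1 (operand is 0)
(not not b ∧ a) = min(1, 0.24) = 0.24
(b ∨ c) = max(0.39, 0.18) = 0.39
(b ∧ a) = min(0.39, 0.24) = 0.24
(c ∧ (b ∧ a)) = min(0.18, 0.24) = 0.18
((b ∨ c) → (c ∧ (b ∧ a))): 0.39 > 0.18, so result = 0.18
((not not b ∧ a) → ((b ∨ c) → (c ∧ (b ∧ a)))): 0.24 > 0.18, so result = 0.18
not ((not not b ∧ a) → ((b ∨ c) → (c ∧ (b ∧ a)))): Gödel ¬ of 0.18 = 0 (operand ≠ 0)
not a: Gödel ¬ of 0.24 = 0 (operand ≠ 0)
not not a: Gödel ¬ of 0 = 1 (operand is 0)
(b ∨ c) = max(0.39, 0.18) = 0.39
((b ∨ c) ∧ b) = min(0.39, 0.39) = 0.39
(not not a → ((b ∨ c) ∧ b)): 1 > 0.39, so result = 0.39
(not ((not not b ∧ a) → ((b ∨ c) → (c ∧ (b ∧ a)))) → (not not a → ((b ∨ c) ∧ b))): 0 ≤ 0.39, so result = 1
(c ∧ (not ((not not b ∧ a) → ((b ∨ c) → (c ∧ (b ∧ a)))) → (not not a → ((b ∨ c) ∧ b)))) = min(0.18, 1) = 0.18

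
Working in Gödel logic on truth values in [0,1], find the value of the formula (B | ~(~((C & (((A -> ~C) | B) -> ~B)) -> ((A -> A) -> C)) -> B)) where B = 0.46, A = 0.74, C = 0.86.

0.46

~C: Gödel ¬ of 0.86 = 0 (operand ≠ 0)
(A -> ~C): 0.74 > 0, so result = 0
((A -> ~C) | B) = max(0, 0.46) = 0.46
~B: Gödel ¬ of 0.46 = 0 (operand ≠ 0)
(((A -> ~C) | B) -> ~B): 0.46 > 0, so result = 0
(C & (((A -> ~C) | B) -> ~B)) = min(0.86, 0) = 0
(A -> A): 0.74 ≤ 0.74, so result = 1
((A -> A) -> C): 1 > 0.86, so result = 0.86
((C & (((A -> ~C) | B) -> ~B)) -> ((A -> A) -> C)): 0 ≤ 0.86, so result = 1
~((C & (((A -> ~C) | B) -> ~B)) -> ((A -> A) -> C)): Gödel ¬ of 1 = 0 (operand ≠ 0)
(~((C & (((A -> ~C) | B) -> ~B)) -> ((A -> A) -> C)) -> B): 0 ≤ 0.46, so result = 1
~(~((C & (((A -> ~C) | B) -> ~B)) -> ((A -> A) -> C)) -> B): Gödel ¬ of 1 = 0 (operand ≠ 0)
(B | ~(~((C & (((A -> ~C) | B) -> ~B)) -> ((A -> A) -> C)) -> B)) = max(0.46, 0) = 0.46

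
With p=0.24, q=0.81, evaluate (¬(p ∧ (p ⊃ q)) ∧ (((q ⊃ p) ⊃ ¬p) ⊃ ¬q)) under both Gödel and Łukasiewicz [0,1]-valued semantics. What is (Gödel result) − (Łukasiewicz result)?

-0.19

Gödel evaluation:
  (p ⊃ q): 0.24 ≤ 0.81, so result = 1
  (p ∧ (p ⊃ q)) = min(0.24, 1) = 0.24
  ¬(p ∧ (p ⊃ q)): Gödel ¬ of 0.24 = 0 (operand ≠ 0)
  (q ⊃ p): 0.81 > 0.24, so result = 0.24
  ¬p: Gödel ¬ of 0.24 = 0 (operand ≠ 0)
  ((q ⊃ p) ⊃ ¬p): 0.24 > 0, so result = 0
  ¬q: Gödel ¬ of 0.81 = 0 (operand ≠ 0)
  (((q ⊃ p) ⊃ ¬p) ⊃ ¬q): 0 ≤ 0, so result = 1
  (¬(p ∧ (p ⊃ q)) ∧ (((q ⊃ p) ⊃ ¬p) ⊃ ¬q)) = min(0, 1) = 0
  Gödel value = 0
Łukasiewicz evaluation:
  (p ⊃ q): min(1, 1 − 0.24 + 0.81) = 1
  (p ∧ (p ⊃ q)) = min(0.24, 1) = 0.24
  ¬(p ∧ (p ⊃ q)): Łukasiewicz ¬ gives 1 − 0.24 = 0.76
  (q ⊃ p): min(1, 1 − 0.81 + 0.24) = 0.43
  ¬p: Łukasiewicz ¬ gives 1 − 0.24 = 0.76
  ((q ⊃ p) ⊃ ¬p): min(1, 1 − 0.43 + 0.76) = 1
  ¬q: Łukasiewicz ¬ gives 1 − 0.81 = 0.19
  (((q ⊃ p) ⊃ ¬p) ⊃ ¬q): min(1, 1 − 1 + 0.19) = 0.19
  (¬(p ∧ (p ⊃ q)) ∧ (((q ⊃ p) ⊃ ¬p) ⊃ ¬q)) = min(0.76, 0.19) = 0.19
  Łukasiewicz value = 0.19
Difference: 0 − 0.19 = -0.19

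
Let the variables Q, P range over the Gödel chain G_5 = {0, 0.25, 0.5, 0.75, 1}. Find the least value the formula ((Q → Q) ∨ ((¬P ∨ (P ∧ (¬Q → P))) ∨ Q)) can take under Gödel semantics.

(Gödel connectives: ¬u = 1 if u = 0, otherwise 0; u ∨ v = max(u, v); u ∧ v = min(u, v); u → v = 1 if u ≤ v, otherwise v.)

1.00

Every assignment gives 1. For instance at Q = 0, P = 0:
  (Q → Q): 0 ≤ 0, so result = 1
  ¬P: Gödel ¬ of 0 = 1 (operand is 0)
  ¬Q: Gödel ¬ of 0 = 1 (operand is 0)
  (¬Q → P): 1 > 0, so result = 0
  (P ∧ (¬Q → P)) = min(0, 0) = 0
  (¬P ∨ (P ∧ (¬Q → P))) = max(1, 0) = 1
  ((¬P ∨ (P ∧ (¬Q → P))) ∨ Q) = max(1, 0) = 1
  ((Q → Q) ∨ ((¬P ∨ (P ∧ (¬Q → P))) ∨ Q)) = max(1, 1) = 1
All 25 assignments give value 1 — the formula is a G_5-tautology.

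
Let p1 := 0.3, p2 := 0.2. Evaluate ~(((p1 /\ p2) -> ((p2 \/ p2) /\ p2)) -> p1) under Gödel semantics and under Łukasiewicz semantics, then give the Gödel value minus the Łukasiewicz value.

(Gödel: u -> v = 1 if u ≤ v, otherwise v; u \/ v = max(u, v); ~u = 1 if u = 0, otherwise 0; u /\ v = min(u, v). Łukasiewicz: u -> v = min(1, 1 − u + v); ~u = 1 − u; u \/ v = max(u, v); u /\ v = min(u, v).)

-0.70

Gödel evaluation:
  (p1 /\ p2) = min(0.3, 0.2) = 0.2
  (p2 \/ p2) = max(0.2, 0.2) = 0.2
  ((p2 \/ p2) /\ p2) = min(0.2, 0.2) = 0.2
  ((p1 /\ p2) -> ((p2 \/ p2) /\ p2)): 0.2 ≤ 0.2, so result = 1
  (((p1 /\ p2) -> ((p2 \/ p2) /\ p2)) -> p1): 1 > 0.3, so result = 0.3
  ~(((p1 /\ p2) -> ((p2 \/ p2) /\ p2)) -> p1): Gödel ¬ of 0.3 = 0 (operand ≠ 0)
  Gödel value = 0
Łukasiewicz evaluation:
  (p1 /\ p2) = min(0.3, 0.2) = 0.2
  (p2 \/ p2) = max(0.2, 0.2) = 0.2
  ((p2 \/ p2) /\ p2) = min(0.2, 0.2) = 0.2
  ((p1 /\ p2) -> ((p2 \/ p2) /\ p2)): min(1, 1 − 0.2 + 0.2) = 1
  (((p1 /\ p2) -> ((p2 \/ p2) /\ p2)) -> p1): min(1, 1 − 1 + 0.3) = 0.3
  ~(((p1 /\ p2) -> ((p2 \/ p2) /\ p2)) -> p1): Łukasiewicz ¬ gives 1 − 0.3 = 0.7
  Łukasiewicz value = 0.7
Difference: 0 − 0.7 = -0.70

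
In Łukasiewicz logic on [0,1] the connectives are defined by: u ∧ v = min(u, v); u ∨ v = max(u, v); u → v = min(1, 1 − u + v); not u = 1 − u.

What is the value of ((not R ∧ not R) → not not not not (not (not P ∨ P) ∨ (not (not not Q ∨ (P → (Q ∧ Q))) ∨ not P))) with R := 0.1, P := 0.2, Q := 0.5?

not R: Łukasiewicz ¬ gives 1 − 0.1 = 0.9
not R: Łukasiewicz ¬ gives 1 − 0.1 = 0.9
(not R ∧ not R) = min(0.9, 0.9) = 0.9
not P: Łukasiewicz ¬ gives 1 − 0.2 = 0.8
(not P ∨ P) = max(0.8, 0.2) = 0.8
not (not P ∨ P): Łukasiewicz ¬ gives 1 − 0.8 = 0.2
not Q: Łukasiewicz ¬ gives 1 − 0.5 = 0.5
not not Q: Łukasiewicz ¬ gives 1 − 0.5 = 0.5
(Q ∧ Q) = min(0.5, 0.5) = 0.5
(P → (Q ∧ Q)): min(1, 1 − 0.2 + 0.5) = 1
(not not Q ∨ (P → (Q ∧ Q))) = max(0.5, 1) = 1
not (not not Q ∨ (P → (Q ∧ Q))): Łukasiewicz ¬ gives 1 − 1 = 0
not P: Łukasiewicz ¬ gives 1 − 0.2 = 0.8
(not (not not Q ∨ (P → (Q ∧ Q))) ∨ not P) = max(0, 0.8) = 0.8
(not (not P ∨ P) ∨ (not (not not Q ∨ (P → (Q ∧ Q))) ∨ not P)) = max(0.2, 0.8) = 0.8
not (not (not P ∨ P) ∨ (not (not not Q ∨ (P → (Q ∧ Q))) ∨ not P)): Łukasiewicz ¬ gives 1 − 0.8 = 0.2
not not (not (not P ∨ P) ∨ (not (not not Q ∨ (P → (Q ∧ Q))) ∨ not P)): Łukasiewicz ¬ gives 1 − 0.2 = 0.8
not not not (not (not P ∨ P) ∨ (not (not not Q ∨ (P → (Q ∧ Q))) ∨ not P)): Łukasiewicz ¬ gives 1 − 0.8 = 0.2
not not not not (not (not P ∨ P) ∨ (not (not not Q ∨ (P → (Q ∧ Q))) ∨ not P)): Łukasiewicz ¬ gives 1 − 0.2 = 0.8
((not R ∧ not R) → not not not not (not (not P ∨ P) ∨ (not (not not Q ∨ (P → (Q ∧ Q))) ∨ not P))): min(1, 1 − 0.9 + 0.8) = 0.9

0.90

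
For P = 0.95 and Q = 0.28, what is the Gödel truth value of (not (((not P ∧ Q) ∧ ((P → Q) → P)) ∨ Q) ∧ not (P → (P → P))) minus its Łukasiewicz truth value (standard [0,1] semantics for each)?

Gödel evaluation:
  not P: Gödel ¬ of 0.95 = 0 (operand ≠ 0)
  (not P ∧ Q) = min(0, 0.28) = 0
  (P → Q): 0.95 > 0.28, so result = 0.28
  ((P → Q) → P): 0.28 ≤ 0.95, so result = 1
  ((not P ∧ Q) ∧ ((P → Q) → P)) = min(0, 1) = 0
  (((not P ∧ Q) ∧ ((P → Q) → P)) ∨ Q) = max(0, 0.28) = 0.28
  not (((not P ∧ Q) ∧ ((P → Q) → P)) ∨ Q): Gödel ¬ of 0.28 = 0 (operand ≠ 0)
  (P → P): 0.95 ≤ 0.95, so result = 1
  (P → (P → P)): 0.95 ≤ 1, so result = 1
  not (P → (P → P)): Gödel ¬ of 1 = 0 (operand ≠ 0)
  (not (((not P ∧ Q) ∧ ((P → Q) → P)) ∨ Q) ∧ not (P → (P → P))) = min(0, 0) = 0
  Gödel value = 0
Łukasiewicz evaluation:
  not P: Łukasiewicz ¬ gives 1 − 0.95 = 0.05
  (not P ∧ Q) = min(0.05, 0.28) = 0.05
  (P → Q): min(1, 1 − 0.95 + 0.28) = 0.33
  ((P → Q) → P): min(1, 1 − 0.33 + 0.95) = 1
  ((not P ∧ Q) ∧ ((P → Q) → P)) = min(0.05, 1) = 0.05
  (((not P ∧ Q) ∧ ((P → Q) → P)) ∨ Q) = max(0.05, 0.28) = 0.28
  not (((not P ∧ Q) ∧ ((P → Q) → P)) ∨ Q): Łukasiewicz ¬ gives 1 − 0.28 = 0.72
  (P → P): min(1, 1 − 0.95 + 0.95) = 1
  (P → (P → P)): min(1, 1 − 0.95 + 1) = 1
  not (P → (P → P)): Łukasiewicz ¬ gives 1 − 1 = 0
  (not (((not P ∧ Q) ∧ ((P → Q) → P)) ∨ Q) ∧ not (P → (P → P))) = min(0.72, 0) = 0
  Łukasiewicz value = 0
Difference: 0 − 0 = 0.00

0.00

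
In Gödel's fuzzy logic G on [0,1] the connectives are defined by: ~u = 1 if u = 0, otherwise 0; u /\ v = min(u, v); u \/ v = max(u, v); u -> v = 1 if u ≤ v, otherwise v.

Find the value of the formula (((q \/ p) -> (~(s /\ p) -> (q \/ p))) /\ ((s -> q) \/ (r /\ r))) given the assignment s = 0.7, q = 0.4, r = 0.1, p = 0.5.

0.40

(q \/ p) = max(0.4, 0.5) = 0.5
(s /\ p) = min(0.7, 0.5) = 0.5
~(s /\ p): Gödel ¬ of 0.5 = 0 (operand ≠ 0)
(q \/ p) = max(0.4, 0.5) = 0.5
(~(s /\ p) -> (q \/ p)): 0 ≤ 0.5, so result = 1
((q \/ p) -> (~(s /\ p) -> (q \/ p))): 0.5 ≤ 1, so result = 1
(s -> q): 0.7 > 0.4, so result = 0.4
(r /\ r) = min(0.1, 0.1) = 0.1
((s -> q) \/ (r /\ r)) = max(0.4, 0.1) = 0.4
(((q \/ p) -> (~(s /\ p) -> (q \/ p))) /\ ((s -> q) \/ (r /\ r))) = min(1, 0.4) = 0.4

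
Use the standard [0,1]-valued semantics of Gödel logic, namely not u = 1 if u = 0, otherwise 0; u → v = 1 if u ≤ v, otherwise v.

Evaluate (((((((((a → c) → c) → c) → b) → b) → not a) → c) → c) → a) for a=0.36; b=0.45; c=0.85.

(a → c): 0.36 ≤ 0.85, so result = 1
((a → c) → c): 1 > 0.85, so result = 0.85
(((a → c) → c) → c): 0.85 ≤ 0.85, so result = 1
((((a → c) → c) → c) → b): 1 > 0.45, so result = 0.45
(((((a → c) → c) → c) → b) → b): 0.45 ≤ 0.45, so result = 1
not a: Gödel ¬ of 0.36 = 0 (operand ≠ 0)
((((((a → c) → c) → c) → b) → b) → not a): 1 > 0, so result = 0
(((((((a → c) → c) → c) → b) → b) → not a) → c): 0 ≤ 0.85, so result = 1
((((((((a → c) → c) → c) → b) → b) → not a) → c) → c): 1 > 0.85, so result = 0.85
(((((((((a → c) → c) → c) → b) → b) → not a) → c) → c) → a): 0.85 > 0.36, so result = 0.36

0.36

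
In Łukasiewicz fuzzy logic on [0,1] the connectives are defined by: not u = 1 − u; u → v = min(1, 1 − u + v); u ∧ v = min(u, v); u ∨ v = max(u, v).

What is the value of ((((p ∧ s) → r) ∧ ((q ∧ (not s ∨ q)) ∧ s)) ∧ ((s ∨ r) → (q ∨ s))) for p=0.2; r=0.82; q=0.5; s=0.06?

0.06

(p ∧ s) = min(0.2, 0.06) = 0.06
((p ∧ s) → r): min(1, 1 − 0.06 + 0.82) = 1
not s: Łukasiewicz ¬ gives 1 − 0.06 = 0.94
(not s ∨ q) = max(0.94, 0.5) = 0.94
(q ∧ (not s ∨ q)) = min(0.5, 0.94) = 0.5
((q ∧ (not s ∨ q)) ∧ s) = min(0.5, 0.06) = 0.06
(((p ∧ s) → r) ∧ ((q ∧ (not s ∨ q)) ∧ s)) = min(1, 0.06) = 0.06
(s ∨ r) = max(0.06, 0.82) = 0.82
(q ∨ s) = max(0.5, 0.06) = 0.5
((s ∨ r) → (q ∨ s)): min(1, 1 − 0.82 + 0.5) = 0.68
((((p ∧ s) → r) ∧ ((q ∧ (not s ∨ q)) ∧ s)) ∧ ((s ∨ r) → (q ∨ s))) = min(0.06, 0.68) = 0.06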